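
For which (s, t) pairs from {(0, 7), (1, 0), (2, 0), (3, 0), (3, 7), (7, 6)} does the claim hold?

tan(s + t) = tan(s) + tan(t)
(0, 7), (1, 0), (2, 0), (3, 0)

Testing each pair:
(0, 7): LHS = tan(7) ≈ 0.8714, RHS = tan(7) ≈ 0.8714 → holds
(1, 0): LHS = tan(1) ≈ 1.557, RHS = tan(1) ≈ 1.557 → holds
(2, 0): LHS = tan(2) ≈ -2.185, RHS = tan(2) ≈ -2.185 → holds
(3, 0): LHS = tan(3) ≈ -0.1425, RHS = tan(3) ≈ -0.1425 → holds
(3, 7): LHS = tan(10) ≈ 0.6484, RHS = tan(3) + tan(7) ≈ 0.7289 → fails
(7, 6): LHS = tan(13) ≈ 0.463, RHS = tan(6) + tan(7) ≈ 0.5804 → fails

4 of 6 pairs satisfy the claim.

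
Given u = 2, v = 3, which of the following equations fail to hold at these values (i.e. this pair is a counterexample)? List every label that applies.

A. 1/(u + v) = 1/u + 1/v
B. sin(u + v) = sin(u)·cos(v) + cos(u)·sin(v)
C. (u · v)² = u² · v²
A

Evaluating each claim at the given values:
A. LHS = 1/5, RHS = 5/6 → fails here (LHS ≠ RHS)
B. LHS = sin(5) ≈ -0.9589, RHS = sin(2)·cos(3) + sin(3)·cos(2) ≈ -0.9589 → holds here (LHS = RHS)
C. LHS = 36, RHS = 36 → holds here (LHS = RHS)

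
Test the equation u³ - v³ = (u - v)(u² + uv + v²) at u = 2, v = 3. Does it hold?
Holds

Substituting u = 2, v = 3:

LHS = 2³ - 3³ = -19
RHS = (2 - 3)(2² + 2·3 + 3²) = -19

LHS = RHS, so the equation holds at this point.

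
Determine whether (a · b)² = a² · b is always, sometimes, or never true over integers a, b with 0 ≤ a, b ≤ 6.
Sometimes true

It holds at (a, b) = (4, 0) (both sides equal 0), but fails at (a, b) = (5, 4) (LHS = 400, RHS = 100).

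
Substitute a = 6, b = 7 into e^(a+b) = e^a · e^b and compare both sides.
LHS = e^(6+7) = e^13 ≈ 442413.4
RHS = e^6 · e^7 = e^13 ≈ 442413.4

LHS = RHS: the two sides agree.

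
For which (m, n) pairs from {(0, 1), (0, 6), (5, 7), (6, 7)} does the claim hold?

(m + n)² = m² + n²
Testing each pair:
(0, 1): LHS = 1, RHS = 1 → holds
(0, 6): LHS = 36, RHS = 36 → holds
(5, 7): LHS = 144, RHS = 74 → fails
(6, 7): LHS = 169, RHS = 85 → fails

2 of 4 pairs satisfy the claim.

Answer: (0, 1), (0, 6)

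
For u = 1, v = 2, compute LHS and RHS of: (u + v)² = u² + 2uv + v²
LHS = (1 + 2)² = 9
RHS = 1² + 2·1·2 + 2² = 9

LHS = RHS: the two sides agree.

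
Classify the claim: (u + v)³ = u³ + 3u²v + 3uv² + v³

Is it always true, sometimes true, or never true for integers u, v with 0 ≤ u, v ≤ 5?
Always true

The identity holds for every pair in the range. For instance at (u, v) = (4, 4): both sides equal 512.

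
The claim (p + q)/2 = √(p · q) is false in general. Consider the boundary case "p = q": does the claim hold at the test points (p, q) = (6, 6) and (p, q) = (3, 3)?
Yes, holds at both test points

At (6, 6): LHS = 6, RHS = 6 → equal
At (3, 3): LHS = 3, RHS = 3 → equal

So the claim does hold at both of these boundary points, even though it is not an identity.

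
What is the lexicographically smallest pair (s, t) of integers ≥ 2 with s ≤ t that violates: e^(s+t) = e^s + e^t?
Substituting (2, 2) into the claim:
LHS = e^(2+2) = e^4 ≈ 54.6
RHS = e^2 + e^2 = 2·e^2 ≈ 14.78

Since LHS ≠ RHS, this pair disproves the claim, and no lexicographically smaller pair (s ≤ t, integers ≥ 2) does.

For instance (5, 7) is also a counterexample (LHS = e^12 ≈ 162754.8, RHS = e^5 + e^7 ≈ 1245), but it's lexicographically larger.

Answer: (s, t) = (2, 2)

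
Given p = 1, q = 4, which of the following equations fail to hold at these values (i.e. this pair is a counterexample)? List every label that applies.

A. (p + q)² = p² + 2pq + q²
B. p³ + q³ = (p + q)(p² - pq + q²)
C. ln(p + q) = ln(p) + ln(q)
C

Evaluating each claim at the given values:
A. LHS = 25, RHS = 25 → holds here (LHS = RHS)
B. LHS = 65, RHS = 65 → holds here (LHS = RHS)
C. LHS = ln(5) ≈ 1.609, RHS = ln(4) ≈ 1.386 → fails here (LHS ≠ RHS)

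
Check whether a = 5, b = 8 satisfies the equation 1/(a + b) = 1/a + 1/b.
Fails

Substituting a = 5, b = 8:

LHS = 1/(5 + 8) = 1/13
RHS = 1/5 + 1/8 = 13/40

LHS ≠ RHS, so the equation does not hold at this point.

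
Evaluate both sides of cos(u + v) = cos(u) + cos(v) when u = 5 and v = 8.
LHS = cos(5 + 8) = cos(13) ≈ 0.9074
RHS = cos(5) + cos(8) ≈ 0.1382

LHS ≠ RHS (they differ by about 0.7693), so the equation does not hold here.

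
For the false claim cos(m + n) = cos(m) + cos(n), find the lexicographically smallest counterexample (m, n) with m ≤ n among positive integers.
Substituting (1, 1) into the claim:
LHS = cos(1 + 1) = cos(2) ≈ -0.4161
RHS = cos(1) + cos(1) = 2·cos(1) ≈ 1.081

Since LHS ≠ RHS, this pair disproves the claim, and no lexicographically smaller pair (m ≤ n, positive integers) does.

For instance (7, 7) is also a counterexample (LHS = cos(14) ≈ 0.1367, RHS = 2·cos(7) ≈ 1.508), but it's lexicographically larger.

Answer: (m, n) = (1, 1)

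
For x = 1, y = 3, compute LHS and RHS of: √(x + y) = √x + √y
LHS = √(1 + 3) = 2
RHS = √1 + √3 = 1 + √(3) ≈ 2.732

LHS ≠ RHS (they differ by about 0.7321), so the equation does not hold here.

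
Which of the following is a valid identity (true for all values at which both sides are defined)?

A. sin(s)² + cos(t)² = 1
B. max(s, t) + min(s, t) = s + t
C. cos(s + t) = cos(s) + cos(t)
B

A: fails at (1, 5) — LHS = cos(5)² + sin(1)² ≈ 0.7885, RHS = 1.
B: holds — e.g. at (1, 5), both sides equal 6.
C: fails at (2, 7) — LHS = cos(9) ≈ -0.9111, RHS = cos(2) + cos(7) ≈ 0.3378.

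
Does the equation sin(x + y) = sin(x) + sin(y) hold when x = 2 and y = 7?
Fails

Substituting x = 2, y = 7:

LHS = sin(2 + 7) = sin(9) ≈ 0.4121
RHS = sin(2) + sin(7) ≈ 1.566

LHS ≠ RHS, so the equation does not hold at this point.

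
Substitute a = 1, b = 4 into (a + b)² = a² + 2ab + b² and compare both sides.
LHS = (1 + 4)² = 25
RHS = 1² + 2·1·4 + 4² = 25

LHS = RHS: the two sides agree.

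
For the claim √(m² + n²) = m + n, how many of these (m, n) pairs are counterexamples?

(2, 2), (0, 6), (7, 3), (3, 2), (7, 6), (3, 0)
Testing each pair:
(2, 2): LHS = 2·√(2) ≈ 2.828, RHS = 4 → counterexample
(0, 6): LHS = 6, RHS = 6 → satisfies claim
(7, 3): LHS = √(58) ≈ 7.616, RHS = 10 → counterexample
(3, 2): LHS = √(13) ≈ 3.606, RHS = 5 → counterexample
(7, 6): LHS = √(85) ≈ 9.22, RHS = 13 → counterexample
(3, 0): LHS = 3, RHS = 3 → satisfies claim

That makes 4 counterexamples.

Answer: 4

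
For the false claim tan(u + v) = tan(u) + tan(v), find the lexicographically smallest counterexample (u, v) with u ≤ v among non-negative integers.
(u, v) = (1, 1)

Substituting (1, 1) into the claim:
LHS = tan(1 + 1) = tan(2) ≈ -2.185
RHS = tan(1) + tan(1) = 2·tan(1) ≈ 3.115

Since LHS ≠ RHS, this pair disproves the claim, and no lexicographically smaller pair (u ≤ v, non-negative integers) does.

For instance (3, 5) is also a counterexample (LHS = tan(8) ≈ -6.8, RHS = tan(5) + tan(3) ≈ -3.523), but it's lexicographically larger.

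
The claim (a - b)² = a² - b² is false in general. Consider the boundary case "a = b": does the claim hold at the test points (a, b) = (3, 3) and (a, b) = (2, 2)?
Yes, holds at both test points

At (3, 3): LHS = 0, RHS = 0 → equal
At (2, 2): LHS = 0, RHS = 0 → equal

So the claim does hold at both of these boundary points, even though it is not an identity.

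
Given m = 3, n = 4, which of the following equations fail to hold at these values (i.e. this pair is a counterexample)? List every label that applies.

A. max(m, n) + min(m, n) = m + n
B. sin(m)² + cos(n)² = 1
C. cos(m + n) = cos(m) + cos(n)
Evaluating each claim at the given values:
A. LHS = 7, RHS = 7 → holds here (LHS = RHS)
B. LHS = sin(3)² + cos(4)² ≈ 0.4472, RHS = 1 → fails here (LHS ≠ RHS)
C. LHS = cos(7) ≈ 0.7539, RHS = cos(3) + cos(4) ≈ -1.644 → fails here (LHS ≠ RHS)

Answer: B, C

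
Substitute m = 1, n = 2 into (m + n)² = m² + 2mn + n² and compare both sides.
LHS = (1 + 2)² = 9
RHS = 1² + 2·1·2 + 2² = 9

LHS = RHS: the two sides agree.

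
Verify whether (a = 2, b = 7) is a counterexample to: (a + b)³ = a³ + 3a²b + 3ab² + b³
Substituting a = 2, b = 7:
LHS = (2 + 7)³ = 729
RHS = 2³ + 3·2²·7 + 3·2·7² + 7³ = 729

The sides agree, so this pair does not disprove the claim.

Answer: No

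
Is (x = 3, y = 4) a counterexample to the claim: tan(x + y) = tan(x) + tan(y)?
Yes

Substituting x = 3, y = 4:
LHS = tan(3 + 4) = tan(7) ≈ 0.8714
RHS = tan(3) + tan(4) ≈ 1.015

Since LHS ≠ RHS, this pair disproves the claim.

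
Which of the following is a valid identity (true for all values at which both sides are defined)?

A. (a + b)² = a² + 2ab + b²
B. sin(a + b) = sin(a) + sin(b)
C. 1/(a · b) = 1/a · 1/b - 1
A: holds — e.g. at (3, 4), both sides equal 49.
B: fails at (1, 2) — LHS = sin(3) ≈ 0.1411, RHS = sin(1) + sin(2) ≈ 1.751.
C: fails at (5, 5) — LHS = 1/25, RHS = -24/25.

Answer: A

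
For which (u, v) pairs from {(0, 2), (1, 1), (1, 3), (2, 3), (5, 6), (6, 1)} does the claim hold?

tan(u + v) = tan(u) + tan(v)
(0, 2)

Testing each pair:
(0, 2): LHS = tan(2) ≈ -2.185, RHS = tan(2) ≈ -2.185 → holds
(1, 1): LHS = tan(2) ≈ -2.185, RHS = 2·tan(1) ≈ 3.115 → fails
(1, 3): LHS = tan(4) ≈ 1.158, RHS = tan(3) + tan(1) ≈ 1.415 → fails
(2, 3): LHS = tan(5) ≈ -3.381, RHS = tan(2) + tan(3) ≈ -2.328 → fails
(5, 6): LHS = tan(11) ≈ -226, RHS = tan(5) + tan(6) ≈ -3.672 → fails
(6, 1): LHS = tan(7) ≈ 0.8714, RHS = tan(6) + tan(1) ≈ 1.266 → fails

1 of 6 pairs satisfies the claim.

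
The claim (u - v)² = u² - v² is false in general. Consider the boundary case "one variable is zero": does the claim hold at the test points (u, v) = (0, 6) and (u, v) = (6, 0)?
Only at (6, 0)

At (0, 6): LHS = 36 ≠ RHS = -36
At (6, 0): LHS = 36, RHS = 36 → equal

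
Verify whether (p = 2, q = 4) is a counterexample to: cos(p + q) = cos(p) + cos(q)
Yes

Substituting p = 2, q = 4:
LHS = cos(2 + 4) = cos(6) ≈ 0.9602
RHS = cos(2) + cos(4) ≈ -1.07

Since LHS ≠ RHS, this pair disproves the claim.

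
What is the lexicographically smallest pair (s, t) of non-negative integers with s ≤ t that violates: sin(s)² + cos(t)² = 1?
(s, t) = (0, 1)

Substituting (0, 1) into the claim:
LHS = sin(0)² + cos(1)² = cos(1)² ≈ 0.2919
RHS = 1

Since LHS ≠ RHS, this pair disproves the claim, and no lexicographically smaller pair (s ≤ t, non-negative integers) does.

For instance (5, 7) is also a counterexample (LHS = cos(7)² + sin(5)² ≈ 1.488, RHS = 1), but it's lexicographically larger.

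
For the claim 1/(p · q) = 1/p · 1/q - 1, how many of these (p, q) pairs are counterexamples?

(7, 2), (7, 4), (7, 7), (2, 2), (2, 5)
Testing each pair:
(7, 2): LHS = 1/14, RHS = -13/14 → counterexample
(7, 4): LHS = 1/28, RHS = -27/28 → counterexample
(7, 7): LHS = 1/49, RHS = -48/49 → counterexample
(2, 2): LHS = 1/4, RHS = -3/4 → counterexample
(2, 5): LHS = 1/10, RHS = -9/10 → counterexample

That makes 5 counterexamples.

Answer: 5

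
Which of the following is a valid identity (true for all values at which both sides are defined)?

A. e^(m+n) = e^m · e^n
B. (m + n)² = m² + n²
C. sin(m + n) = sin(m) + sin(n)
A: holds — e.g. at (2, 3), both sides equal e^5 ≈ 148.4.
B: fails at (3, 5) — LHS = 64, RHS = 34.
C: fails at (3, 7) — LHS = sin(10) ≈ -0.544, RHS = sin(3) + sin(7) ≈ 0.7981.

Answer: A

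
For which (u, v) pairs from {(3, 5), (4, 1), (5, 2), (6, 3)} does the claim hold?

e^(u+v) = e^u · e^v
Testing each pair:
(3, 5): LHS = e^8 ≈ 2981, RHS = e^8 ≈ 2981 → holds
(4, 1): LHS = e^5 ≈ 148.4, RHS = e^5 ≈ 148.4 → holds
(5, 2): LHS = e^7 ≈ 1097, RHS = e^7 ≈ 1097 → holds
(6, 3): LHS = e^9 ≈ 8103, RHS = e^9 ≈ 8103 → holds

Every pair satisfies the claim.

Answer: All pairs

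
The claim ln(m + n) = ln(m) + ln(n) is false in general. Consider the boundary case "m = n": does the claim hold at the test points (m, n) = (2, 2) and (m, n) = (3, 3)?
At (2, 2): LHS = ln(4) ≈ 1.386, RHS = 2·ln(2) ≈ 1.386 → equal
At (3, 3): LHS = ln(6) ≈ 1.792 ≠ RHS = 2·ln(3) ≈ 2.197

Answer: Only at (2, 2)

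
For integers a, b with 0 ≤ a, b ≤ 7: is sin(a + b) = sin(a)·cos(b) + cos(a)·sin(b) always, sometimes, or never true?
The identity holds for every pair in the range. For instance at (a, b) = (2, 2): both sides equal sin(4) ≈ -0.7568.

Answer: Always true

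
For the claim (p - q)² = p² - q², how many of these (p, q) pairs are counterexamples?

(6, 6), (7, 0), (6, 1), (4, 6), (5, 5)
2

Testing each pair:
(6, 6): LHS = 0, RHS = 0 → satisfies claim
(7, 0): LHS = 49, RHS = 49 → satisfies claim
(6, 1): LHS = 25, RHS = 35 → counterexample
(4, 6): LHS = 4, RHS = -20 → counterexample
(5, 5): LHS = 0, RHS = 0 → satisfies claim

That makes 2 counterexamples.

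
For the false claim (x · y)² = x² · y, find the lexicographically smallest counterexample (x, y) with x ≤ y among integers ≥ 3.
(x, y) = (3, 3)

Substituting (3, 3) into the claim:
LHS = (3 · 3)² = 81
RHS = 3² · 3 = 27

Since LHS ≠ RHS, this pair disproves the claim, and no lexicographically smaller pair (x ≤ y, integers ≥ 3) does.

For instance (7, 9) is also a counterexample (LHS = 3969, RHS = 441), but it's lexicographically larger.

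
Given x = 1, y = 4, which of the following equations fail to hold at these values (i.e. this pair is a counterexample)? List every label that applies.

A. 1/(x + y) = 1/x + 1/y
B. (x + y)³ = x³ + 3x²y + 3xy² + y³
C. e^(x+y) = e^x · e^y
Evaluating each claim at the given values:
A. LHS = 1/5, RHS = 5/4 → fails here (LHS ≠ RHS)
B. LHS = 125, RHS = 125 → holds here (LHS = RHS)
C. LHS = e^5 ≈ 148.4, RHS = e^5 ≈ 148.4 → holds here (LHS = RHS)

Answer: A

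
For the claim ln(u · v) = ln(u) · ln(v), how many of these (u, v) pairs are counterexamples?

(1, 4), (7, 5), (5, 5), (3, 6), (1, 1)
Testing each pair:
(1, 4): LHS = ln(4) ≈ 1.386, RHS = 0 → counterexample
(7, 5): LHS = ln(35) ≈ 3.555, RHS = ln(5)·ln(7) ≈ 3.132 → counterexample
(5, 5): LHS = ln(25) ≈ 3.219, RHS = ln(5)² ≈ 2.59 → counterexample
(3, 6): LHS = ln(18) ≈ 2.89, RHS = ln(3)·ln(6) ≈ 1.968 → counterexample
(1, 1): LHS = 0, RHS = 0 → satisfies claim

That makes 4 counterexamples.

Answer: 4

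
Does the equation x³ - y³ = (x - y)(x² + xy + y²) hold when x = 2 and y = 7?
Holds

Substituting x = 2, y = 7:

LHS = 2³ - 7³ = -335
RHS = (2 - 7)(2² + 2·7 + 7²) = -335

LHS = RHS, so the equation holds at this point.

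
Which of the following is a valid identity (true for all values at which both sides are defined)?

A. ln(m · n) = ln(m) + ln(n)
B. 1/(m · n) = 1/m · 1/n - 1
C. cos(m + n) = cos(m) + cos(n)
A

A: holds — e.g. at (2, 4), both sides equal ln(8) ≈ 2.079.
B: fails at (4, 4) — LHS = 1/16, RHS = -15/16.
C: fails at (3, 7) — LHS = cos(10) ≈ -0.8391, RHS = cos(3) + cos(7) ≈ -0.2361.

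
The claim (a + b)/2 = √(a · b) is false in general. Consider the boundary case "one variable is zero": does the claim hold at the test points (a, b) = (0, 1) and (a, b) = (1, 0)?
At (0, 1): LHS = 1/2 ≠ RHS = 0
At (1, 0): LHS = 1/2 ≠ RHS = 0

Answer: No, fails at both test points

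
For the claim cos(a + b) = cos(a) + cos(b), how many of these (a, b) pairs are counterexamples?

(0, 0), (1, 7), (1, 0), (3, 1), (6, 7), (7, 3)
6

Testing each pair:
(0, 0): LHS = 1, RHS = 2 → counterexample
(1, 7): LHS = cos(8) ≈ -0.1455, RHS = cos(1) + cos(7) ≈ 1.294 → counterexample
(1, 0): LHS = cos(1) ≈ 0.5403, RHS = cos(1) + 1 ≈ 1.54 → counterexample
(3, 1): LHS = cos(4) ≈ -0.6536, RHS = cos(3) + cos(1) ≈ -0.4497 → counterexample
(6, 7): LHS = cos(13) ≈ 0.9074, RHS = cos(7) + cos(6) ≈ 1.714 → counterexample
(7, 3): LHS = cos(10) ≈ -0.8391, RHS = cos(3) + cos(7) ≈ -0.2361 → counterexample

That makes 6 counterexamples.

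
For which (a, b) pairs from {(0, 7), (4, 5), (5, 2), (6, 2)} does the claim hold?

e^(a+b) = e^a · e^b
All pairs

Testing each pair:
(0, 7): LHS = e^7 ≈ 1097, RHS = e^7 ≈ 1097 → holds
(4, 5): LHS = e^9 ≈ 8103, RHS = e^9 ≈ 8103 → holds
(5, 2): LHS = e^7 ≈ 1097, RHS = e^7 ≈ 1097 → holds
(6, 2): LHS = e^8 ≈ 2981, RHS = e^8 ≈ 2981 → holds

Every pair satisfies the claim.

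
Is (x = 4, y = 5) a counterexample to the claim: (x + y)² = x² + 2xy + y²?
Substituting x = 4, y = 5:
LHS = (4 + 5)² = 81
RHS = 4² + 2·4·5 + 5² = 81

The sides agree, so this pair does not disprove the claim.

Answer: No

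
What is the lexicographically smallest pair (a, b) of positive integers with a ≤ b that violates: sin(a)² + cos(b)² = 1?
Substituting (1, 2) into the claim:
LHS = sin(1)² + cos(2)² ≈ 0.8813
RHS = 1

Since LHS ≠ RHS, this pair disproves the claim, and no lexicographically smaller pair (a ≤ b, positive integers) does.

For instance (4, 5) is also a counterexample (LHS = cos(5)² + sin(4)² ≈ 0.6532, RHS = 1), but it's lexicographically larger.

Answer: (a, b) = (1, 2)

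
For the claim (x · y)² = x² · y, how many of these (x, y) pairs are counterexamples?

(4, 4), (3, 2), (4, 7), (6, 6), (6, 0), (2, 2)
Testing each pair:
(4, 4): LHS = 256, RHS = 64 → counterexample
(3, 2): LHS = 36, RHS = 18 → counterexample
(4, 7): LHS = 784, RHS = 112 → counterexample
(6, 6): LHS = 1296, RHS = 216 → counterexample
(6, 0): LHS = 0, RHS = 0 → satisfies claim
(2, 2): LHS = 16, RHS = 8 → counterexample

That makes 5 counterexamples.

Answer: 5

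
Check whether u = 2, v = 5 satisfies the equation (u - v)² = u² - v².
Fails

Substituting u = 2, v = 5:

LHS = (2 - 5)² = 9
RHS = 2² - 5² = -21

LHS ≠ RHS, so the equation does not hold at this point.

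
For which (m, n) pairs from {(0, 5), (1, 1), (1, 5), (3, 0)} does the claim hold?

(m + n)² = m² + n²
(0, 5), (3, 0)

Testing each pair:
(0, 5): LHS = 25, RHS = 25 → holds
(1, 1): LHS = 4, RHS = 2 → fails
(1, 5): LHS = 36, RHS = 26 → fails
(3, 0): LHS = 9, RHS = 9 → holds

2 of 4 pairs satisfy the claim.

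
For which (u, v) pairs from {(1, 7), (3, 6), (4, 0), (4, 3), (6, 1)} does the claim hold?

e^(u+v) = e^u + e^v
None

Testing each pair:
(1, 7): LHS = e^8 ≈ 2981, RHS = e + e^7 ≈ 1099 → fails
(3, 6): LHS = e^9 ≈ 8103, RHS = e^3 + e^6 ≈ 423.5 → fails
(4, 0): LHS = e^4 ≈ 54.6, RHS = 1 + e^4 ≈ 55.6 → fails
(4, 3): LHS = e^7 ≈ 1097, RHS = e^3 + e^4 ≈ 74.68 → fails
(6, 1): LHS = e^7 ≈ 1097, RHS = e + e^6 ≈ 406.1 → fails

No pair satisfies the claim.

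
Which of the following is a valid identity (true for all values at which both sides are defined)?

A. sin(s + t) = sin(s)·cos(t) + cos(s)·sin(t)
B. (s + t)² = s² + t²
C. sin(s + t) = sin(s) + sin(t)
A: holds — e.g. at (3, 3), both sides equal sin(6) ≈ -0.2794.
B: fails at (2, 4) — LHS = 36, RHS = 20.
C: fails at (5, 5) — LHS = sin(10) ≈ -0.544, RHS = 2·sin(5) ≈ -1.918.

Answer: A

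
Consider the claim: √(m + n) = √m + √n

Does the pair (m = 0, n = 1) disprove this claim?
Substituting m = 0, n = 1:
LHS = √(0 + 1) = 1
RHS = √0 + √1 = 1

The sides agree, so this pair does not disprove the claim.

Answer: No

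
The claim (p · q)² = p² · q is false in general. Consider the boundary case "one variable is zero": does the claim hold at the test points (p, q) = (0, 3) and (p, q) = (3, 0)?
At (0, 3): LHS = 0, RHS = 0 → equal
At (3, 0): LHS = 0, RHS = 0 → equal

So the claim does hold at both of these boundary points, even though it is not an identity.

Answer: Yes, holds at both test points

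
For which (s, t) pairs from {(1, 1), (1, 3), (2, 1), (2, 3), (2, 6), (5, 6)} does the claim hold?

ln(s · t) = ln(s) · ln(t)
Testing each pair:
(1, 1): LHS = 0, RHS = 0 → holds
(1, 3): LHS = ln(3) ≈ 1.099, RHS = 0 → fails
(2, 1): LHS = ln(2) ≈ 0.6931, RHS = 0 → fails
(2, 3): LHS = ln(6) ≈ 1.792, RHS = ln(2)·ln(3) ≈ 0.7615 → fails
(2, 6): LHS = ln(12) ≈ 2.485, RHS = ln(2)·ln(6) ≈ 1.242 → fails
(5, 6): LHS = ln(30) ≈ 3.401, RHS = ln(5)·ln(6) ≈ 2.884 → fails

1 of 6 pairs satisfies the claim.

Answer: (1, 1)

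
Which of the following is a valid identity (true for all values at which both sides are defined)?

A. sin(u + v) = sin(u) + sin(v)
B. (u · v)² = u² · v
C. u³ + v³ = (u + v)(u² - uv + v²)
C

A: fails at (2, 2) — LHS = sin(4) ≈ -0.7568, RHS = 2·sin(2) ≈ 1.819.
B: fails at (1, 2) — LHS = 4, RHS = 2.
C: holds — e.g. at (2, 2), both sides equal 16.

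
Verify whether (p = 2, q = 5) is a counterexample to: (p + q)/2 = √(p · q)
Yes

Substituting p = 2, q = 5:
LHS = (2 + 5)/2 = 7/2
RHS = √(2 · 5) = √(10) ≈ 3.162

Since LHS ≠ RHS, this pair disproves the claim.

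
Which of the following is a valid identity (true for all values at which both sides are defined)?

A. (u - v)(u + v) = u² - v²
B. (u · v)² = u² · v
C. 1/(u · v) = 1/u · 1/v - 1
A: holds — e.g. at (5, 5), both sides equal 0.
B: fails at (2, 7) — LHS = 196, RHS = 28.
C: fails at (2, 5) — LHS = 1/10, RHS = -9/10.

Answer: A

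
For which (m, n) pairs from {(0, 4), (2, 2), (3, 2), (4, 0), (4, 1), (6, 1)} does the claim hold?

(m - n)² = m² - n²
Testing each pair:
(0, 4): LHS = 16, RHS = -16 → fails
(2, 2): LHS = 0, RHS = 0 → holds
(3, 2): LHS = 1, RHS = 5 → fails
(4, 0): LHS = 16, RHS = 16 → holds
(4, 1): LHS = 9, RHS = 15 → fails
(6, 1): LHS = 25, RHS = 35 → fails

2 of 6 pairs satisfy the claim.

Answer: (2, 2), (4, 0)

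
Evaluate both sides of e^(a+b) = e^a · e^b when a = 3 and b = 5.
LHS = e^(3+5) = e^8 ≈ 2981
RHS = e^3 · e^5 = e^8 ≈ 2981

LHS = RHS: the two sides agree.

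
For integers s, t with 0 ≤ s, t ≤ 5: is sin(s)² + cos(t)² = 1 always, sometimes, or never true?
Sometimes true

It holds at (s, t) = (1, 1) (both sides equal 1), but fails at (s, t) = (4, 1) (LHS = cos(1)² + sin(4)² ≈ 0.8647, RHS = 1).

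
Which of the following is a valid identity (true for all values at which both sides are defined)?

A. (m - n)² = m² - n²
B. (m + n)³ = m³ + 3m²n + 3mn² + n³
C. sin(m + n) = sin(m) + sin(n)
B

A: fails at (4, 5) — LHS = 1, RHS = -9.
B: holds — e.g. at (6, 7), both sides equal 2197.
C: fails at (2, 7) — LHS = sin(9) ≈ 0.4121, RHS = sin(7) + sin(2) ≈ 1.566.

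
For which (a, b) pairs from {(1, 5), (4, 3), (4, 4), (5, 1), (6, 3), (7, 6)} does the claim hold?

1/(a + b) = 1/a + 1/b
Testing each pair:
(1, 5): LHS = 1/6, RHS = 6/5 → fails
(4, 3): LHS = 1/7, RHS = 7/12 → fails
(4, 4): LHS = 1/8, RHS = 1/2 → fails
(5, 1): LHS = 1/6, RHS = 6/5 → fails
(6, 3): LHS = 1/9, RHS = 1/2 → fails
(7, 6): LHS = 1/13, RHS = 13/42 → fails

No pair satisfies the claim.

Answer: None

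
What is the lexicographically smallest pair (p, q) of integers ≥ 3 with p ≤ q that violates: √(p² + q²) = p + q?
Substituting (3, 3) into the claim:
LHS = √(3² + 3²) = 3·√(2) ≈ 4.243
RHS = 3 + 3 = 6

Since LHS ≠ RHS, this pair disproves the claim, and no lexicographically smaller pair (p ≤ q, integers ≥ 3) does.

For instance (3, 10) is also a counterexample (LHS = √(109) ≈ 10.44, RHS = 13), but it's lexicographically larger.

Answer: (p, q) = (3, 3)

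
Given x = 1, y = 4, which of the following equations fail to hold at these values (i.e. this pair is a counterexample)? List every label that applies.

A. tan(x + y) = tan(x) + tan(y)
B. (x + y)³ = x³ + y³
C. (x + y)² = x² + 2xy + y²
Evaluating each claim at the given values:
A. LHS = tan(5) ≈ -3.381, RHS = tan(4) + tan(1) ≈ 2.715 → fails here (LHS ≠ RHS)
B. LHS = 125, RHS = 65 → fails here (LHS ≠ RHS)
C. LHS = 25, RHS = 25 → holds here (LHS = RHS)

Answer: A, B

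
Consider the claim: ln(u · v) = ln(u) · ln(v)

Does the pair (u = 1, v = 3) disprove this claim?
Yes

Substituting u = 1, v = 3:
LHS = ln(1 · 3) = ln(3) ≈ 1.099
RHS = ln(1) · ln(3) = 0

Since LHS ≠ RHS, this pair disproves the claim.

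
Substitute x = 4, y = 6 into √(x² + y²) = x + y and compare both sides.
LHS = √(4² + 6²) = 2·√(13) ≈ 7.211
RHS = 4 + 6 = 10

LHS ≠ RHS (they differ by about 2.789), so the equation does not hold here.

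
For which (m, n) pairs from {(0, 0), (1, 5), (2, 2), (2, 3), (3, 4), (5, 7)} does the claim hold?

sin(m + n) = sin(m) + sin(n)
(0, 0)

Testing each pair:
(0, 0): LHS = 0, RHS = 0 → holds
(1, 5): LHS = sin(6) ≈ -0.2794, RHS = sin(5) + sin(1) ≈ -0.1175 → fails
(2, 2): LHS = sin(4) ≈ -0.7568, RHS = 2·sin(2) ≈ 1.819 → fails
(2, 3): LHS = sin(5) ≈ -0.9589, RHS = sin(3) + sin(2) ≈ 1.05 → fails
(3, 4): LHS = sin(7) ≈ 0.657, RHS = sin(4) + sin(3) ≈ -0.6157 → fails
(5, 7): LHS = sin(12) ≈ -0.5366, RHS = sin(5) + sin(7) ≈ -0.3019 → fails

1 of 6 pairs satisfies the claim.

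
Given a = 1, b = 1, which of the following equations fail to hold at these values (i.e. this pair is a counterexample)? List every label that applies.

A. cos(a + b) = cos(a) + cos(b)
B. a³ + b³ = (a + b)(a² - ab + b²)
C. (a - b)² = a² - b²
A

Evaluating each claim at the given values:
A. LHS = cos(2) ≈ -0.4161, RHS = 2·cos(1) ≈ 1.081 → fails here (LHS ≠ RHS)
B. LHS = 2, RHS = 2 → holds here (LHS = RHS)
C. LHS = 0, RHS = 0 → holds here (LHS = RHS)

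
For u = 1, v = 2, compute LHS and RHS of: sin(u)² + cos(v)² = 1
LHS = sin(1)² + cos(2)² ≈ 0.8813
RHS = 1

LHS ≠ RHS (they differ by about 0.1187), so the equation does not hold here.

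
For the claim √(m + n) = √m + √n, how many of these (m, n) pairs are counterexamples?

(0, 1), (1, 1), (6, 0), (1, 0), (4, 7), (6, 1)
Testing each pair:
(0, 1): LHS = 1, RHS = 1 → satisfies claim
(1, 1): LHS = √(2) ≈ 1.414, RHS = 2 → counterexample
(6, 0): LHS = √(6) ≈ 2.449, RHS = √(6) ≈ 2.449 → satisfies claim
(1, 0): LHS = 1, RHS = 1 → satisfies claim
(4, 7): LHS = √(11) ≈ 3.317, RHS = 2 + √(7) ≈ 4.646 → counterexample
(6, 1): LHS = √(7) ≈ 2.646, RHS = 1 + √(6) ≈ 3.449 → counterexample

That makes 3 counterexamples.

Answer: 3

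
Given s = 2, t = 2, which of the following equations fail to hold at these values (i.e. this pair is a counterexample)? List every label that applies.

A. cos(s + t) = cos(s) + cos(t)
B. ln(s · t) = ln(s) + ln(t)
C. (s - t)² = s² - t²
A

Evaluating each claim at the given values:
A. LHS = cos(4) ≈ -0.6536, RHS = 2·cos(2) ≈ -0.8323 → fails here (LHS ≠ RHS)
B. LHS = ln(4) ≈ 1.386, RHS = 2·ln(2) ≈ 1.386 → holds here (LHS = RHS)
C. LHS = 0, RHS = 0 → holds here (LHS = RHS)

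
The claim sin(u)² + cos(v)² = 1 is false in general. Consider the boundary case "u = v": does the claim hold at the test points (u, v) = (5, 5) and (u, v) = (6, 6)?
Yes, holds at both test points

At (5, 5): LHS = cos(5)² + sin(5)² = 1, RHS = 1 → equal
At (6, 6): LHS = sin(6)² + cos(6)² = 1, RHS = 1 → equal

So the claim does hold at both of these boundary points, even though it is not an identity.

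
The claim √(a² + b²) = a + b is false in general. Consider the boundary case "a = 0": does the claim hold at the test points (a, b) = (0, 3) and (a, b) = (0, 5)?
Yes, holds at both test points

At (0, 3): LHS = 3, RHS = 3 → equal
At (0, 5): LHS = 5, RHS = 5 → equal

So the claim does hold at both of these boundary points, even though it is not an identity.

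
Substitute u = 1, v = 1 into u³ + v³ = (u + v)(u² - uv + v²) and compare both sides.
LHS = 1³ + 1³ = 2
RHS = (1 + 1)(1² - 1·1 + 1²) = 2

LHS = RHS: the two sides agree.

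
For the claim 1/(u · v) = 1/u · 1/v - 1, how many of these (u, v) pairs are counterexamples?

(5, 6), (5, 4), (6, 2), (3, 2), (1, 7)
5

Testing each pair:
(5, 6): LHS = 1/30, RHS = -29/30 → counterexample
(5, 4): LHS = 1/20, RHS = -19/20 → counterexample
(6, 2): LHS = 1/12, RHS = -11/12 → counterexample
(3, 2): LHS = 1/6, RHS = -5/6 → counterexample
(1, 7): LHS = 1/7, RHS = -6/7 → counterexample

That makes 5 counterexamples.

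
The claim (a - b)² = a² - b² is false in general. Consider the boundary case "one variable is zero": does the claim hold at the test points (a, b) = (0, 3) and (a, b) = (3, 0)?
At (0, 3): LHS = 9 ≠ RHS = -9
At (3, 0): LHS = 9, RHS = 9 → equal

Answer: Only at (3, 0)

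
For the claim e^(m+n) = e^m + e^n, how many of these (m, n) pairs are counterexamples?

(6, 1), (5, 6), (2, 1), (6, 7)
4

Testing each pair:
(6, 1): LHS = e^7 ≈ 1097, RHS = e + e^6 ≈ 406.1 → counterexample
(5, 6): LHS = e^11 ≈ 59874.1, RHS = e^5 + e^6 ≈ 551.8 → counterexample
(2, 1): LHS = e^3 ≈ 20.09, RHS = e + e^2 ≈ 10.11 → counterexample
(6, 7): LHS = e^13 ≈ 442413.4, RHS = e^6 + e^7 ≈ 1500 → counterexample

That makes 4 counterexamples.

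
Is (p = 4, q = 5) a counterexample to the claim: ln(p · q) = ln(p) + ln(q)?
Substituting p = 4, q = 5:
LHS = ln(4 · 5) = ln(20) ≈ 2.996
RHS = ln(4) + ln(5) ≈ 2.996

The sides agree, so this pair does not disprove the claim.

Answer: No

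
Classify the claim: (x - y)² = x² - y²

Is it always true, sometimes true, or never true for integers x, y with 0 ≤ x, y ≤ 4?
It holds at (x, y) = (2, 2) (both sides equal 0), but fails at (x, y) = (2, 3) (LHS = 1, RHS = -5).

Answer: Sometimes true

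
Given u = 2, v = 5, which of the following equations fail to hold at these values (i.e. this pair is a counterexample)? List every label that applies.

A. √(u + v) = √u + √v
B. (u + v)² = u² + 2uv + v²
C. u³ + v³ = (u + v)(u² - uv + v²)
A

Evaluating each claim at the given values:
A. LHS = √(7) ≈ 2.646, RHS = √(2) + √(5) ≈ 3.65 → fails here (LHS ≠ RHS)
B. LHS = 49, RHS = 49 → holds here (LHS = RHS)
C. LHS = 133, RHS = 133 → holds here (LHS = RHS)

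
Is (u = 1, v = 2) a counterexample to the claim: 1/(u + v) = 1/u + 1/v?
Substituting u = 1, v = 2:
LHS = 1/(1 + 2) = 1/3
RHS = 1/1 + 1/2 = 3/2

Since LHS ≠ RHS, this pair disproves the claim.

Answer: Yes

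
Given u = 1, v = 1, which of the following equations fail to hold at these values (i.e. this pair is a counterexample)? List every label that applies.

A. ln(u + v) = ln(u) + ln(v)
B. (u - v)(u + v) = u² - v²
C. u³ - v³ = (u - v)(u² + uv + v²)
Evaluating each claim at the given values:
A. LHS = ln(2) ≈ 0.6931, RHS = 0 → fails here (LHS ≠ RHS)
B. LHS = 0, RHS = 0 → holds here (LHS = RHS)
C. LHS = 0, RHS = 0 → holds here (LHS = RHS)

Answer: A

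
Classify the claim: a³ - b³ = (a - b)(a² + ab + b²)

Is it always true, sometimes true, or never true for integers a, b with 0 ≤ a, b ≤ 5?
Always true

The identity holds for every pair in the range. For instance at (a, b) = (5, 4): both sides equal 61.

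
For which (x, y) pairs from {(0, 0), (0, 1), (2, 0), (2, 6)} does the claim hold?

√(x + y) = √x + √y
(0, 0), (0, 1), (2, 0)

Testing each pair:
(0, 0): LHS = 0, RHS = 0 → holds
(0, 1): LHS = 1, RHS = 1 → holds
(2, 0): LHS = √(2) ≈ 1.414, RHS = √(2) ≈ 1.414 → holds
(2, 6): LHS = 2·√(2) ≈ 2.828, RHS = √(2) + √(6) ≈ 3.864 → fails

3 of 4 pairs satisfy the claim.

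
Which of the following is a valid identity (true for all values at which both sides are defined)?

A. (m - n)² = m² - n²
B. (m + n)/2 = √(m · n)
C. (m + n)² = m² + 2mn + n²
A: fails at (2, 5) — LHS = 9, RHS = -21.
B: fails at (1, 5) — LHS = 3, RHS = √(5) ≈ 2.236.
C: holds — e.g. at (1, 2), both sides equal 9.

Answer: C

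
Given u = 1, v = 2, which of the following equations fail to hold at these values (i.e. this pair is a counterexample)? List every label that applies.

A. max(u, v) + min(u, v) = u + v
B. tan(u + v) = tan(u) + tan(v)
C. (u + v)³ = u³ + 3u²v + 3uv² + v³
Evaluating each claim at the given values:
A. LHS = 3, RHS = 3 → holds here (LHS = RHS)
B. LHS = tan(3) ≈ -0.1425, RHS = tan(2) + tan(1) ≈ -0.6276 → fails here (LHS ≠ RHS)
C. LHS = 27, RHS = 27 → holds here (LHS = RHS)

Answer: B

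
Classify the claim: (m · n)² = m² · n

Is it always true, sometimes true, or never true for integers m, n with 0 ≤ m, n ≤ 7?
Sometimes true

It holds at (m, n) = (6, 1) (both sides equal 36), but fails at (m, n) = (3, 2) (LHS = 36, RHS = 18).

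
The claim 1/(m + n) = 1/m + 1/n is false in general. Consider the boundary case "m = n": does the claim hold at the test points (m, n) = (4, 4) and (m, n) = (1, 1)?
At (4, 4): LHS = 1/8 ≠ RHS = 1/2
At (1, 1): LHS = 1/2 ≠ RHS = 2

Answer: No, fails at both test points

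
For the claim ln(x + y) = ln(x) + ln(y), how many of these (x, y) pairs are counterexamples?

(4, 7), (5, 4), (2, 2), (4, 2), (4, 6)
4

Testing each pair:
(4, 7): LHS = ln(11) ≈ 2.398, RHS = ln(4) + ln(7) ≈ 3.332 → counterexample
(5, 4): LHS = ln(9) ≈ 2.197, RHS = ln(4) + ln(5) ≈ 2.996 → counterexample
(2, 2): LHS = ln(4) ≈ 1.386, RHS = 2·ln(2) ≈ 1.386 → satisfies claim
(4, 2): LHS = ln(6) ≈ 1.792, RHS = ln(2) + ln(4) ≈ 2.079 → counterexample
(4, 6): LHS = ln(10) ≈ 2.303, RHS = ln(4) + ln(6) ≈ 3.178 → counterexample

That makes 4 counterexamples.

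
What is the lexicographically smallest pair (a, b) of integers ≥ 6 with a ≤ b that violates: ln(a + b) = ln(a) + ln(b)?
Substituting (6, 6) into the claim:
LHS = ln(6 + 6) = ln(12) ≈ 2.485
RHS = ln(6) + ln(6) = 2·ln(6) ≈ 3.584

Since LHS ≠ RHS, this pair disproves the claim, and no lexicographically smaller pair (a ≤ b, integers ≥ 6) does.

For instance (6, 11) is also a counterexample (LHS = ln(17) ≈ 2.833, RHS = ln(6) + ln(11) ≈ 4.19), but it's lexicographically larger.

Answer: (a, b) = (6, 6)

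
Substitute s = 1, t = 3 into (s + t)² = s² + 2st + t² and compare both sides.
LHS = (1 + 3)² = 16
RHS = 1² + 2·1·3 + 3² = 16

LHS = RHS: the two sides agree.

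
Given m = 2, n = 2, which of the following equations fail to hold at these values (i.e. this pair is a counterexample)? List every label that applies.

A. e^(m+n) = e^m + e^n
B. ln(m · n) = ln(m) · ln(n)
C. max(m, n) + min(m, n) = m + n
Evaluating each claim at the given values:
A. LHS = e^4 ≈ 54.6, RHS = 2·e^2 ≈ 14.78 → fails here (LHS ≠ RHS)
B. LHS = ln(4) ≈ 1.386, RHS = ln(2)² ≈ 0.4805 → fails here (LHS ≠ RHS)
C. LHS = 4, RHS = 4 → holds here (LHS = RHS)

Answer: A, B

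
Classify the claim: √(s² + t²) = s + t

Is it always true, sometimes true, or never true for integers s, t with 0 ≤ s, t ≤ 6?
It holds at (s, t) = (0, 3) (both sides equal 3), but fails at (s, t) = (1, 3) (LHS = √(10) ≈ 3.162, RHS = 4).

Answer: Sometimes true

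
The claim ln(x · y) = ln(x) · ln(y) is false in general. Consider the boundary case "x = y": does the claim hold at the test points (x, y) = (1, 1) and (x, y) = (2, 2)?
At (1, 1): LHS = 0, RHS = 0 → equal
At (2, 2): LHS = ln(4) ≈ 1.386 ≠ RHS = ln(2)² ≈ 0.4805

Answer: Only at (1, 1)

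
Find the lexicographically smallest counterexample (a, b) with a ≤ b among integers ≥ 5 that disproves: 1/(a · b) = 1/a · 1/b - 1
Substituting (5, 5) into the claim:
LHS = 1/(5 · 5) = 1/25
RHS = 1/5 · 1/5 - 1 = -24/25

Since LHS ≠ RHS, this pair disproves the claim, and no lexicographically smaller pair (a ≤ b, integers ≥ 5) does.

For instance (5, 8) is also a counterexample (LHS = 1/40, RHS = -39/40), but it's lexicographically larger.

Answer: (a, b) = (5, 5)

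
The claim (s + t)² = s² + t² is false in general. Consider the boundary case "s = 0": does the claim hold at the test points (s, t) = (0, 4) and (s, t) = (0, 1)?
Yes, holds at both test points

At (0, 4): LHS = 16, RHS = 16 → equal
At (0, 1): LHS = 1, RHS = 1 → equal

So the claim does hold at both of these boundary points, even though it is not an identity.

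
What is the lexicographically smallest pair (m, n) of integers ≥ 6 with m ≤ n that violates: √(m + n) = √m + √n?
(m, n) = (6, 6)

Substituting (6, 6) into the claim:
LHS = √(6 + 6) = 2·√(3) ≈ 3.464
RHS = √6 + √6 = 2·√(6) ≈ 4.899

Since LHS ≠ RHS, this pair disproves the claim, and no lexicographically smaller pair (m ≤ n, integers ≥ 6) does.

For instance (9, 11) is also a counterexample (LHS = 2·√(5) ≈ 4.472, RHS = 3 + √(11) ≈ 6.317), but it's lexicographically larger.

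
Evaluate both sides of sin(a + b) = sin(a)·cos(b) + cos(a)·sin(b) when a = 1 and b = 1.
LHS = sin(1 + 1) = sin(2) ≈ 0.9093
RHS = sin(1)·cos(1) + cos(1)·sin(1) = 2·sin(1)·cos(1) ≈ 0.9093

LHS = RHS: the two sides agree.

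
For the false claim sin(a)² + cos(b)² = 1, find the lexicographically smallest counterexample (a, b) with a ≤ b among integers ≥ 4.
Substituting (4, 5) into the claim:
LHS = sin(4)² + cos(5)² ≈ 0.6532
RHS = 1

Since LHS ≠ RHS, this pair disproves the claim, and no lexicographically smaller pair (a ≤ b, integers ≥ 4) does.

For instance (8, 10) is also a counterexample (LHS = cos(10)² + sin(8)² ≈ 1.683, RHS = 1), but it's lexicographically larger.

Answer: (a, b) = (4, 5)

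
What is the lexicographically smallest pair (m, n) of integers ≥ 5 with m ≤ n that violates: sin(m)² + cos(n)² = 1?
(m, n) = (5, 6)

At (5, 5): both sides equal 1, so it holds there.

Substituting (5, 6) into the claim:
LHS = sin(5)² + cos(6)² ≈ 1.841
RHS = 1

Since LHS ≠ RHS, this pair disproves the claim, and no lexicographically smaller pair (m ≤ n, integers ≥ 5) does.

For instance (5, 9) is also a counterexample (LHS = cos(9)² + sin(5)² ≈ 1.75, RHS = 1), but it's lexicographically larger.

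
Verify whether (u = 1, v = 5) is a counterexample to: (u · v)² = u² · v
Substituting u = 1, v = 5:
LHS = (1 · 5)² = 25
RHS = 1² · 5 = 5

Since LHS ≠ RHS, this pair disproves the claim.

Answer: Yes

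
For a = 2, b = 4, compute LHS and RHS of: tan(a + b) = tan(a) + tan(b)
LHS = tan(2 + 4) = tan(6) ≈ -0.291
RHS = tan(2) + tan(4) ≈ -1.027

LHS ≠ RHS (they differ by about 0.7362), so the equation does not hold here.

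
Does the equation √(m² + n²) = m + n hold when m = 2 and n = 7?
Substituting m = 2, n = 7:

LHS = √(2² + 7²) = √(53) ≈ 7.28
RHS = 2 + 7 = 9

LHS ≠ RHS, so the equation does not hold at this point.

Answer: Fails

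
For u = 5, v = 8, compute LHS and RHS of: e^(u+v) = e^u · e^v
LHS = e^(5+8) = e^13 ≈ 442413.4
RHS = e^5 · e^8 = e^13 ≈ 442413.4

LHS = RHS: the two sides agree.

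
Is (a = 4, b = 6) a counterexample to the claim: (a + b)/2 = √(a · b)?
Yes

Substituting a = 4, b = 6:
LHS = (4 + 6)/2 = 5
RHS = √(4 · 6) = 2·√(6) ≈ 4.899

Since LHS ≠ RHS, this pair disproves the claim.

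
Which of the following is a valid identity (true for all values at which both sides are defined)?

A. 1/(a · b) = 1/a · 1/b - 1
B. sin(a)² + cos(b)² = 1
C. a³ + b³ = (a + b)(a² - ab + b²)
A: fails at (2, 5) — LHS = 1/10, RHS = -9/10.
B: fails at (2, 5) — LHS = cos(5)² + sin(2)² ≈ 0.9073, RHS = 1.
C: holds — e.g. at (2, 5), both sides equal 133.

Answer: C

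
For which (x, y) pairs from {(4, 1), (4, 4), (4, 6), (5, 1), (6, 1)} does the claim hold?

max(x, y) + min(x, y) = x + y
All pairs

Testing each pair:
(4, 1): LHS = 5, RHS = 5 → holds
(4, 4): LHS = 8, RHS = 8 → holds
(4, 6): LHS = 10, RHS = 10 → holds
(5, 1): LHS = 6, RHS = 6 → holds
(6, 1): LHS = 7, RHS = 7 → holds

Every pair satisfies the claim.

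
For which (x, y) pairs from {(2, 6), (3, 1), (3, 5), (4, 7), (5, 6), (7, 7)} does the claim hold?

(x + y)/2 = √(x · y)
(7, 7)

Testing each pair:
(2, 6): LHS = 4, RHS = 2·√(3) ≈ 3.464 → fails
(3, 1): LHS = 2, RHS = √(3) ≈ 1.732 → fails
(3, 5): LHS = 4, RHS = √(15) ≈ 3.873 → fails
(4, 7): LHS = 11/2, RHS = 2·√(7) ≈ 5.292 → fails
(5, 6): LHS = 11/2, RHS = √(30) ≈ 5.477 → fails
(7, 7): LHS = 7, RHS = 7 → holds

1 of 6 pairs satisfies the claim.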